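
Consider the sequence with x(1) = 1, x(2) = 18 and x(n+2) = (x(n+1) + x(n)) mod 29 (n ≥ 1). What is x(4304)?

6

Computing terms: x(1) = 1; x(2) = 18; x(3) = 19; x(4) = 8; x(5) = 27; x(6) = 6; x(7) = 4; x(8) = 10; x(9) = 14; x(10) = 24; x(11) = 9; x(12) = 4; x(13) = 13; x(14) = 17; x(15) = 1; x(16) = 18.
Since (x(15), x(16)) = (x(1), x(2)) = (1, 18) (two consecutive terms determine the rest), the sequence is periodic with period 14.
(4304 - 1) mod 14 = 5, so x(4304) = x(6) = 6.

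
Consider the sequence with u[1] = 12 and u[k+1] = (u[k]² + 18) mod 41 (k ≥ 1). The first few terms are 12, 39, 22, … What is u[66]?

2

We have u[1] = 12, u[2] = 39, u[3] = 22, u[4] = 10, u[5] = 36, u[6] = 2, u[7] = 22.
Since u[7] = u[3] = 22, the sequence is eventually periodic: after a pre-period of length 2 it cycles with period 4.
For k ≥ 3, u[k] depends only on (k - 3) mod 4. (66 - 3) mod 4 = 3, so u[66] = u[6] = 2.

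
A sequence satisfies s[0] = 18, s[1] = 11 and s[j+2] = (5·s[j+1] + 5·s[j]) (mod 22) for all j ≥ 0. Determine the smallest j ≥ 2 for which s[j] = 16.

24

We have s[0] = 18,  s[1] = 11,  s[2] = 13,  s[3] = 10,  s[4] = 5,  s[5] = 9,  s[6] = 4,  s[7] = 21,  s[8] = 15,  s[9] = 4,  s[10] = 7,  s[11] = 11,  s[12] = 2,  s[13] = 21,  s[14] = 5,  s[15] = 20,  s[16] = 15,  s[17] = 21,  s[18] = 4,  s[19] = 15,  s[20] = 7,  s[21] = 0,  s[22] = 13,  s[23] = 21,  s[24] = 16,  s[25] = 9,  s[26] = 15,  s[27] = 10,  s[28] = 15,  s[29] = 15,  s[30] = 18,  s[31] = 11.
The sequence repeats with period 30.
The value 16 first appears (with j ≥ 2) at s[24].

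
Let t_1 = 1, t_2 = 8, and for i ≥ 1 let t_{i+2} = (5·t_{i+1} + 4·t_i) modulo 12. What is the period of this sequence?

8

t_1 = 1; t_2 = 8; t_3 = 8; t_4 = 0; t_5 = 8; t_6 = 4; t_7 = 4; t_8 = 0; t_9 = 4; t_{10} = 8; t_{11} = 8.
Since (t_{10}, t_{11}) = (t_2, t_3) = (8, 8) (two consecutive terms determine the rest), the sequence is eventually periodic: after a pre-period of length 1 it cycles with period 8.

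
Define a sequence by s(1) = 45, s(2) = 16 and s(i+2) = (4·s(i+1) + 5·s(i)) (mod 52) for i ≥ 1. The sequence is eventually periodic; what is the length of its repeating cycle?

We have s(1) = 45; s(2) = 16; s(3) = 29; s(4) = 40; s(5) = 45; s(6) = 16.
Since (s(5), s(6)) = (s(1), s(2)) = (45, 16) (two consecutive terms determine the rest), the sequence is periodic with period 4.

4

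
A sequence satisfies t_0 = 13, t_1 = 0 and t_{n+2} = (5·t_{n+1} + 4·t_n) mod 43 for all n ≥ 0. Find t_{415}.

Computing terms: t_0 = 13; t_1 = 0; t_2 = 9; t_3 = 2; t_4 = 3; t_5 = 23; t_6 = 41; t_7 = 39; t_8 = 15; t_9 = 16; t_{10} = 11; t_{11} = 33; t_{12} = 37; t_{13} = 16; t_{14} = 13; t_{15} = 0.
Since (t_{14}, t_{15}) = (t_0, t_1) = (13, 0) (two consecutive terms determine the rest), the sequence is periodic with period 14.
(415 - 0) mod 14 = 9, so t_{415} = t_9 = 16.

16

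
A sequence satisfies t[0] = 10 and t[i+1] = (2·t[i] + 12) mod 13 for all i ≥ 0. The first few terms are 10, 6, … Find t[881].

3

We have t[0] = 10, t[1] = 6, t[2] = 11, t[3] = 8, t[4] = 2, t[5] = 3, t[6] = 5, t[7] = 9, t[8] = 4, t[9] = 7, t[10] = 0, t[11] = 12, t[12] = 10.
Since t[12] = t[0] = 10, the sequence is periodic with period 12.
(881 - 0) mod 12 = 5, so t[881] = t[5] = 3.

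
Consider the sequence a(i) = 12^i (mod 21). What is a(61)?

Listing terms: a(1) = 12,  a(2) = 18,  a(3) = 6,  a(4) = 9,  a(5) = 3,  a(6) = 15,  a(7) = 12.
Since a(7) = a(1) = 12, the sequence is periodic with period 6.
(61 - 1) mod 6 = 0, so a(61) = a(1) = 12.

12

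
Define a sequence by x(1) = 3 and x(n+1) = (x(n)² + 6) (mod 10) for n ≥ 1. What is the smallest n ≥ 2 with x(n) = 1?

Listing terms: x(1) = 3; x(2) = 5; x(3) = 1; x(4) = 7; x(5) = 5.
Since x(5) = x(2) = 5, the sequence is eventually periodic: after a pre-period of length 1 it cycles with period 3.
The value 1 first appears (with n ≥ 2) at x(3).

3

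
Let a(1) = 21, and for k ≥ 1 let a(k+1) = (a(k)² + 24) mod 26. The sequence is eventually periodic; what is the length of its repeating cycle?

3

Listing terms: a(1) = 21,  a(2) = 23,  a(3) = 7,  a(4) = 21.
Since a(4) = a(1) = 21, the sequence is periodic with period 3.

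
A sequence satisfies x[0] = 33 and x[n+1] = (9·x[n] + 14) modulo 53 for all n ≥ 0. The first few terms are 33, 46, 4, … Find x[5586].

24

Computing terms: x[0] = 33; x[1] = 46; x[2] = 4; x[3] = 50; x[4] = 40; x[5] = 3; x[6] = 41; x[7] = 12; x[8] = 16; x[9] = 52; x[10] = 5; x[11] = 6; x[12] = 15; x[13] = 43; x[14] = 30; x[15] = 19; x[16] = 26; x[17] = 36; x[18] = 20; x[19] = 35; x[20] = 11; x[21] = 7; x[22] = 24; x[23] = 18; x[24] = 17; x[25] = 8; x[26] = 33.
Since x[26] = x[0] = 33, the sequence is periodic with period 26.
(5586 - 0) mod 26 = 22, so x[5586] = x[22] = 24.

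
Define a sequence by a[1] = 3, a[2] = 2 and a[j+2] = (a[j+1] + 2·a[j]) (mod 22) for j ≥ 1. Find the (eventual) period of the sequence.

We have a[1] = 3, a[2] = 2, a[3] = 8, a[4] = 12, a[5] = 6, a[6] = 8, a[7] = 20, a[8] = 14, a[9] = 10, a[10] = 16, a[11] = 14, a[12] = 2, a[13] = 8.
Since (a[12], a[13]) = (a[2], a[3]) = (2, 8) (two consecutive terms determine the rest), the sequence is eventually periodic: after a pre-period of length 1 it cycles with period 10.

10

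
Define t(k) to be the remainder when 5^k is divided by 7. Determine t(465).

Computing terms: t(0) = 1; t(1) = 5; t(2) = 4; t(3) = 6; t(4) = 2; t(5) = 3; t(6) = 1.
The sequence repeats with period 6.
(465 - 0) mod 6 = 3, so t(465) = t(3) = 6.

6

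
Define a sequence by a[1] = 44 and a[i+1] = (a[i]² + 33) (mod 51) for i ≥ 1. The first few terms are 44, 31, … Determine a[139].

a[1] = 44,  a[2] = 31,  a[3] = 25,  a[4] = 46,  a[5] = 7,  a[6] = 31.
Since a[6] = a[2] = 31, the sequence is eventually periodic: after a pre-period of length 1 it cycles with period 4.
For i ≥ 2, a[i] depends only on (i - 2) mod 4. (139 - 2) mod 4 = 1, so a[139] = a[3] = 25.

25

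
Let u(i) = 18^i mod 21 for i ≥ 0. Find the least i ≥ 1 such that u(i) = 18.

1

Listing terms: u(0) = 1, u(1) = 18, u(2) = 9, u(3) = 15, u(4) = 18.
Since u(4) = u(1) = 18, the sequence is eventually periodic: after a pre-period of length 1 it cycles with period 3.
The value 18 first appears (with i ≥ 1) at u(1).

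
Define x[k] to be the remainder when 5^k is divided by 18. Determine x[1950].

Computing terms: x[1] = 5; x[2] = 7; x[3] = 17; x[4] = 13; x[5] = 11; x[6] = 1; x[7] = 5.
The sequence repeats with period 6.
So x[1950] = x[1 + ((1950-1) mod 6)] = x[6] = 1.

1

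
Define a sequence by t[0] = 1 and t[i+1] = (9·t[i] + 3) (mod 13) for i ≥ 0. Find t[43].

Listing terms: t[0] = 1; t[1] = 12; t[2] = 7; t[3] = 1.
The sequence repeats with period 3.
So t[43] = t[0 + ((43-0) mod 3)] = t[1] = 12.

12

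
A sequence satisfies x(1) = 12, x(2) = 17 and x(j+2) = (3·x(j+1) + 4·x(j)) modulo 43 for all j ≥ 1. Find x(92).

Listing terms: x(1) = 12, x(2) = 17, x(3) = 13, x(4) = 21, x(5) = 29, x(6) = 42, x(7) = 27, x(8) = 34, x(9) = 38, x(10) = 35, x(11) = 42, x(12) = 8, x(13) = 20, x(14) = 6, x(15) = 12, x(16) = 17.
The sequence repeats with period 14.
So x(92) = x(1 + ((92-1) mod 14)) = x(8) = 34.

34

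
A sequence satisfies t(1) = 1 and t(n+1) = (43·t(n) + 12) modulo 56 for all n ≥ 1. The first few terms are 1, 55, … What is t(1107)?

1

Listing terms: t(1) = 1,  t(2) = 55,  t(3) = 25,  t(4) = 23,  t(5) = 49,  t(6) = 47,  t(7) = 17,  t(8) = 15,  t(9) = 41,  t(10) = 39,  t(11) = 9,  t(12) = 7,  t(13) = 33,  t(14) = 31,  t(15) = 1.
The sequence repeats with period 14.
(1107 - 1) mod 14 = 0, so t(1107) = t(1) = 1.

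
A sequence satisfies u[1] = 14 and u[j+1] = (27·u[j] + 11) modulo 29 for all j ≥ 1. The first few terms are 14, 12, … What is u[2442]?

Listing terms: u[1] = 14; u[2] = 12; u[3] = 16; u[4] = 8; u[5] = 24; u[6] = 21; u[7] = 27; u[8] = 15; u[9] = 10; u[10] = 20; u[11] = 0; u[12] = 11; u[13] = 18; u[14] = 4; u[15] = 3; u[16] = 5; u[17] = 1; u[18] = 9; u[19] = 22; u[20] = 25; u[21] = 19; u[22] = 2; u[23] = 7; u[24] = 26; u[25] = 17; u[26] = 6; u[27] = 28; u[28] = 13; u[29] = 14.
Since u[29] = u[1] = 14, the sequence is periodic with period 28.
(2442 - 1) mod 28 = 5, so u[2442] = u[6] = 21.

21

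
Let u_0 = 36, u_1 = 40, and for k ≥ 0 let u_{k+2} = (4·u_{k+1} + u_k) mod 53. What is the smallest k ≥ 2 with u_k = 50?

29

We have u_0 = 36,  u_1 = 40,  u_2 = 37,  u_3 = 29,  u_4 = 47,  u_5 = 5,  u_6 = 14,  u_7 = 8,  u_8 = 46,  u_9 = 33,  u_{10} = 19,  u_{11} = 3,  u_{12} = 31,  u_{13} = 21,  u_{14} = 9,  u_{15} = 4,  u_{16} = 25,  u_{17} = 51,  u_{18} = 17,  u_{19} = 13,  u_{20} = 16,  u_{21} = 24,  u_{22} = 6,  u_{23} = 48,  u_{24} = 39,  u_{25} = 45,  u_{26} = 7,  u_{27} = 20,  u_{28} = 34,  u_{29} = 50,  u_{30} = 22,  u_{31} = 32,  u_{32} = 44,  u_{33} = 49,  u_{34} = 28,  u_{35} = 2,  u_{36} = 36,  u_{37} = 40.
Since (u_{36}, u_{37}) = (u_0, u_1) = (36, 40) (two consecutive terms determine the rest), the sequence is periodic with period 36.
The value 50 first appears (with k ≥ 2) at u_{29}.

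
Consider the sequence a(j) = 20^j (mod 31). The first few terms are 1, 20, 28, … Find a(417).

We have a(0) = 1; a(1) = 20; a(2) = 28; a(3) = 2; a(4) = 9; a(5) = 25; a(6) = 4; a(7) = 18; a(8) = 19; a(9) = 8; a(10) = 5; a(11) = 7; a(12) = 16; a(13) = 10; a(14) = 14; a(15) = 1.
Since a(15) = a(0) = 1, the sequence is periodic with period 15.
So a(417) = a(0 + ((417-0) mod 15)) = a(12) = 16.

16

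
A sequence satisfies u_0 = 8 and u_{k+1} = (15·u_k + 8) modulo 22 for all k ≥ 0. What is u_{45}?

u_0 = 8; u_1 = 18; u_2 = 14; u_3 = 20; u_4 = 0; u_5 = 8.
Since u_5 = u_0 = 8, the sequence is periodic with period 5.
(45 - 0) mod 5 = 0, so u_{45} = u_0 = 8.

8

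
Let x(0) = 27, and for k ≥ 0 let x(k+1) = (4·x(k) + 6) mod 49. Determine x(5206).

9

Listing terms: x(0) = 27, x(1) = 16, x(2) = 21, x(3) = 41, x(4) = 23, x(5) = 0, x(6) = 6, x(7) = 30, x(8) = 28, x(9) = 20, x(10) = 37, x(11) = 7, x(12) = 34, x(13) = 44, x(14) = 35, x(15) = 48, x(16) = 2, x(17) = 14, x(18) = 13, x(19) = 9, x(20) = 42, x(21) = 27.
Since x(21) = x(0) = 27, the sequence is periodic with period 21.
(5206 - 0) mod 21 = 19, so x(5206) = x(19) = 9.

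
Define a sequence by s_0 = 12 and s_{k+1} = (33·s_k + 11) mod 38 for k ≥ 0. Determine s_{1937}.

Computing terms: s_0 = 12; s_1 = 27; s_2 = 28; s_3 = 23; s_4 = 10; s_5 = 37; s_6 = 16; s_7 = 7; s_8 = 14; s_9 = 17; s_{10} = 2; s_{11} = 1; s_{12} = 6; s_{13} = 19; s_{14} = 30; s_{15} = 13; s_{16} = 22; s_{17} = 15; s_{18} = 12.
The sequence repeats with period 18.
(1937 - 0) mod 18 = 11, so s_{1937} = s_{11} = 1.

1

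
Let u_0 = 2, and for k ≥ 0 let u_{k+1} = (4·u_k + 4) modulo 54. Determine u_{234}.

Listing terms: u_0 = 2, u_1 = 12, u_2 = 52, u_3 = 50, u_4 = 42, u_5 = 10, u_6 = 44, u_7 = 18, u_8 = 22, u_9 = 38, u_{10} = 48, u_{11} = 34, u_{12} = 32, u_{13} = 24, u_{14} = 46, u_{15} = 26, u_{16} = 0, u_{17} = 4, u_{18} = 20, u_{19} = 30, u_{20} = 16, u_{21} = 14, u_{22} = 6, u_{23} = 28, u_{24} = 8, u_{25} = 36, u_{26} = 40, u_{27} = 2.
The sequence repeats with period 27.
So u_{234} = u_{0 + ((234-0) mod 27)} = u_{18} = 20.

20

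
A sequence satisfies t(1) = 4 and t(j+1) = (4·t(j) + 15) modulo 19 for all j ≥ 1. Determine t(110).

Listing terms: t(1) = 4, t(2) = 12, t(3) = 6, t(4) = 1, t(5) = 0, t(6) = 15, t(7) = 18, t(8) = 11, t(9) = 2, t(10) = 4.
The sequence repeats with period 9.
(110 - 1) mod 9 = 1, so t(110) = t(2) = 12.

12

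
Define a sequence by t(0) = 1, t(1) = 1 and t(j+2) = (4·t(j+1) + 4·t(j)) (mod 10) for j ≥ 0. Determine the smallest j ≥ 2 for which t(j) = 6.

Listing terms: t(0) = 1,  t(1) = 1,  t(2) = 8,  t(3) = 6,  t(4) = 6,  t(5) = 8,  t(6) = 6.
Since (t(5), t(6)) = (t(2), t(3)) = (8, 6) (two consecutive terms determine the rest), the sequence is eventually periodic: after a pre-period of length 2 it cycles with period 3.
The value 6 first appears (with j ≥ 2) at t(3).

3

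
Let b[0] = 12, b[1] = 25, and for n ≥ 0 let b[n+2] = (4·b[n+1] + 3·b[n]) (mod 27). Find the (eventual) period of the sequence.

b[0] = 12,  b[1] = 25,  b[2] = 1,  b[3] = 25,  b[4] = 22,  b[5] = 1,  b[6] = 16,  b[7] = 13,  b[8] = 19,  b[9] = 7,  b[10] = 4,  b[11] = 10,  b[12] = 25,  b[13] = 22.
Since (b[12], b[13]) = (b[3], b[4]) = (25, 22) (two consecutive terms determine the rest), the sequence is eventually periodic: after a pre-period of length 3 it cycles with period 9.

9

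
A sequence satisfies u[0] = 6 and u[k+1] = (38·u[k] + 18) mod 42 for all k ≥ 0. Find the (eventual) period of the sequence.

6

Computing terms: u[0] = 6; u[1] = 36; u[2] = 0; u[3] = 18; u[4] = 30; u[5] = 24; u[6] = 6.
Since u[6] = u[0] = 6, the sequence is periodic with period 6.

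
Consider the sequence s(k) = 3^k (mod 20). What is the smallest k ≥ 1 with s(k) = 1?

4

Computing terms: s(0) = 1, s(1) = 3, s(2) = 9, s(3) = 7, s(4) = 1.
The sequence repeats with period 4.
The value 1 next appears (with k ≥ 1) at s(4).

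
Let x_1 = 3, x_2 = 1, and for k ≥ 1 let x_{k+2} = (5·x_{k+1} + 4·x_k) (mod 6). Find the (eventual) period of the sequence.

Listing terms: x_1 = 3, x_2 = 1, x_3 = 5, x_4 = 5, x_5 = 3, x_6 = 5, x_7 = 1, x_8 = 1, x_9 = 3, x_{10} = 1.
The sequence repeats with period 8.

8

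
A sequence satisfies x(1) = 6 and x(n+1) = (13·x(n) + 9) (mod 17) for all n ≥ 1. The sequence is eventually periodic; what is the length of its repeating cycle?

4

Computing terms: x(1) = 6,  x(2) = 2,  x(3) = 1,  x(4) = 5,  x(5) = 6.
The sequence repeats with period 4.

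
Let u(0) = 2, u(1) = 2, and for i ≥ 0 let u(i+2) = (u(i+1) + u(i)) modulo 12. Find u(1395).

6

u(0) = 2, u(1) = 2, u(2) = 4, u(3) = 6, u(4) = 10, u(5) = 4, u(6) = 2, u(7) = 6, u(8) = 8, u(9) = 2, u(10) = 10, u(11) = 0, u(12) = 10, u(13) = 10, u(14) = 8, u(15) = 6, u(16) = 2, u(17) = 8, u(18) = 10, u(19) = 6, u(20) = 4, u(21) = 10, u(22) = 2, u(23) = 0, u(24) = 2, u(25) = 2.
The sequence repeats with period 24.
So u(1395) = u(0 + ((1395-0) mod 24)) = u(3) = 6.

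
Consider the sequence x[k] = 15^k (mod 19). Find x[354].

Listing terms: x[0] = 1; x[1] = 15; x[2] = 16; x[3] = 12; x[4] = 9; x[5] = 2; x[6] = 11; x[7] = 13; x[8] = 5; x[9] = 18; x[10] = 4; x[11] = 3; x[12] = 7; x[13] = 10; x[14] = 17; x[15] = 8; x[16] = 6; x[17] = 14; x[18] = 1.
The sequence repeats with period 18.
So x[354] = x[0 + ((354-0) mod 18)] = x[12] = 7.

7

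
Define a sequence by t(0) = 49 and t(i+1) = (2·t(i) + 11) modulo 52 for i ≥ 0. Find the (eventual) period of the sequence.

12

We have t(0) = 49,  t(1) = 5,  t(2) = 21,  t(3) = 1,  t(4) = 13,  t(5) = 37,  t(6) = 33,  t(7) = 25,  t(8) = 9,  t(9) = 29,  t(10) = 17,  t(11) = 45,  t(12) = 49.
The sequence repeats with period 12.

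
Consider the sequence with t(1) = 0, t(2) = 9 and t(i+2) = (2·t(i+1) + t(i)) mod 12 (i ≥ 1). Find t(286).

t(1) = 0, t(2) = 9, t(3) = 6, t(4) = 9, t(5) = 0, t(6) = 9.
The sequence repeats with period 4.
So t(286) = t(1 + ((286-1) mod 4)) = t(2) = 9.

9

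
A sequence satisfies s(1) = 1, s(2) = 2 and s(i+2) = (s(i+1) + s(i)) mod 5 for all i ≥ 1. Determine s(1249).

Computing terms: s(1) = 1, s(2) = 2, s(3) = 3, s(4) = 0, s(5) = 3, s(6) = 3, s(7) = 1, s(8) = 4, s(9) = 0, s(10) = 4, s(11) = 4, s(12) = 3, s(13) = 2, s(14) = 0, s(15) = 2, s(16) = 2, s(17) = 4, s(18) = 1, s(19) = 0, s(20) = 1, s(21) = 1, s(22) = 2.
Since (s(21), s(22)) = (s(1), s(2)) = (1, 2) (two consecutive terms determine the rest), the sequence is periodic with period 20.
(1249 - 1) mod 20 = 8, so s(1249) = s(9) = 0.

0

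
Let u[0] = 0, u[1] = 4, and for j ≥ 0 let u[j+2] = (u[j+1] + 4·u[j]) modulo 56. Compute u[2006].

Listing terms: u[0] = 0, u[1] = 4, u[2] = 4, u[3] = 20, u[4] = 36, u[5] = 4, u[6] = 36, u[7] = 52, u[8] = 28, u[9] = 12, u[10] = 12, u[11] = 4, u[12] = 52, u[13] = 12, u[14] = 52, u[15] = 44, u[16] = 28, u[17] = 36, u[18] = 36, u[19] = 12, u[20] = 44, u[21] = 36, u[22] = 44, u[23] = 20, u[24] = 28, u[25] = 52, u[26] = 52, u[27] = 36, u[28] = 20, u[29] = 52, u[30] = 20, u[31] = 4, u[32] = 28, u[33] = 44, u[34] = 44, u[35] = 52, u[36] = 4, u[37] = 44, u[38] = 4, u[39] = 12, u[40] = 28, u[41] = 20, u[42] = 20, u[43] = 44, u[44] = 12, u[45] = 20, u[46] = 12, u[47] = 36, u[48] = 28, u[49] = 4, u[50] = 4.
Since (u[49], u[50]) = (u[1], u[2]) = (4, 4) (two consecutive terms determine the rest), the sequence is eventually periodic: after a pre-period of length 1 it cycles with period 48.
For j ≥ 1, u[j] depends only on (j - 1) mod 48. (2006 - 1) mod 48 = 37, so u[2006] = u[38] = 4.

4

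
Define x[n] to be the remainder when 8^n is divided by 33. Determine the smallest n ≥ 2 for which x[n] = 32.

x[1] = 8,  x[2] = 31,  x[3] = 17,  x[4] = 4,  x[5] = 32,  x[6] = 25,  x[7] = 2,  x[8] = 16,  x[9] = 29,  x[10] = 1,  x[11] = 8.
The sequence repeats with period 10.
The value 32 first appears (with n ≥ 2) at x[5].

5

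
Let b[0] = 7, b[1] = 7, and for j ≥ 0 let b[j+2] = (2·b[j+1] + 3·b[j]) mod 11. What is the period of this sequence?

b[0] = 7, b[1] = 7, b[2] = 2, b[3] = 3, b[4] = 1, b[5] = 0, b[6] = 3, b[7] = 6, b[8] = 10, b[9] = 5, b[10] = 7, b[11] = 7.
The sequence repeats with period 10.

10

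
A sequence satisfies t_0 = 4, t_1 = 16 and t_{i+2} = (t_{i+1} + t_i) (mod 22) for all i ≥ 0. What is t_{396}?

t_0 = 4, t_1 = 16, t_2 = 20, t_3 = 14, t_4 = 12, t_5 = 4, t_6 = 16.
The sequence repeats with period 5.
So t_{396} = t_{0 + ((396-0) mod 5)} = t_1 = 16.

16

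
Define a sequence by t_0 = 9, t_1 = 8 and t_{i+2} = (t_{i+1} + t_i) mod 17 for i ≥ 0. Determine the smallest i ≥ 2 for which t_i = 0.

Listing terms: t_0 = 9; t_1 = 8; t_2 = 0; t_3 = 8; t_4 = 8; t_5 = 16; t_6 = 7; t_7 = 6; t_8 = 13; t_9 = 2; t_{10} = 15; t_{11} = 0; t_{12} = 15; t_{13} = 15; t_{14} = 13; t_{15} = 11; t_{16} = 7; t_{17} = 1; t_{18} = 8; t_{19} = 9; t_{20} = 0; t_{21} = 9; t_{22} = 9; t_{23} = 1; t_{24} = 10; t_{25} = 11; t_{26} = 4; t_{27} = 15; t_{28} = 2; t_{29} = 0; t_{30} = 2; t_{31} = 2; t_{32} = 4; t_{33} = 6; t_{34} = 10; t_{35} = 16; t_{36} = 9; t_{37} = 8.
The sequence repeats with period 36.
The value 0 first appears (with i ≥ 2) at t_2.

2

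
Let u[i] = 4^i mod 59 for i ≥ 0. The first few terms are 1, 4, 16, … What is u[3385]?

Listing terms: u[0] = 1, u[1] = 4, u[2] = 16, u[3] = 5, u[4] = 20, u[5] = 21, u[6] = 25, u[7] = 41, u[8] = 46, u[9] = 7, u[10] = 28, u[11] = 53, u[12] = 35, u[13] = 22, u[14] = 29, u[15] = 57, u[16] = 51, u[17] = 27, u[18] = 49, u[19] = 19, u[20] = 17, u[21] = 9, u[22] = 36, u[23] = 26, u[24] = 45, u[25] = 3, u[26] = 12, u[27] = 48, u[28] = 15, u[29] = 1.
The sequence repeats with period 29.
So u[3385] = u[0 + ((3385-0) mod 29)] = u[21] = 9.

9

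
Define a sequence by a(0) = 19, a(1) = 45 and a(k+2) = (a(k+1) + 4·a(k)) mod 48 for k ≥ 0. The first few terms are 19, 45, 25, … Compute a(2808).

a(0) = 19; a(1) = 45; a(2) = 25; a(3) = 13; a(4) = 17; a(5) = 21; a(6) = 41; a(7) = 29; a(8) = 1; a(9) = 21; a(10) = 25; a(11) = 13.
Since (a(10), a(11)) = (a(2), a(3)) = (25, 13) (two consecutive terms determine the rest), the sequence is eventually periodic: after a pre-period of length 2 it cycles with period 8.
For k ≥ 2, a(k) depends only on (k - 2) mod 8. (2808 - 2) mod 8 = 6, so a(2808) = a(8) = 1.

1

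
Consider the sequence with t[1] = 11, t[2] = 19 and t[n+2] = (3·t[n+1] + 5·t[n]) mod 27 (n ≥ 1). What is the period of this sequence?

36

Listing terms: t[1] = 11; t[2] = 19; t[3] = 4; t[4] = 26; t[5] = 17; t[6] = 19; t[7] = 7; t[8] = 8; t[9] = 5; t[10] = 1; t[11] = 1; t[12] = 8; t[13] = 2; t[14] = 19; t[15] = 13; t[16] = 26; t[17] = 8; t[18] = 19; t[19] = 16; t[20] = 8; t[21] = 23; t[22] = 1; t[23] = 10; t[24] = 8; t[25] = 20; t[26] = 19; t[27] = 22; t[28] = 26; t[29] = 26; t[30] = 19; t[31] = 25; t[32] = 8; t[33] = 14; t[34] = 1; t[35] = 19; t[36] = 8; t[37] = 11; t[38] = 19.
The sequence repeats with period 36.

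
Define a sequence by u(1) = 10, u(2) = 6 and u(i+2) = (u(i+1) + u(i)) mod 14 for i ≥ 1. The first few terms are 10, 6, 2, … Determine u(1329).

10

u(1) = 10, u(2) = 6, u(3) = 2, u(4) = 8, u(5) = 10, u(6) = 4, u(7) = 0, u(8) = 4, u(9) = 4, u(10) = 8, u(11) = 12, u(12) = 6, u(13) = 4, u(14) = 10, u(15) = 0, u(16) = 10, u(17) = 10, u(18) = 6.
The sequence repeats with period 16.
So u(1329) = u(1 + ((1329-1) mod 16)) = u(1) = 10.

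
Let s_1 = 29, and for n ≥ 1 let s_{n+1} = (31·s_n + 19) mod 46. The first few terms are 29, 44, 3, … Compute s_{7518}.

Computing terms: s_1 = 29, s_2 = 44, s_3 = 3, s_4 = 20, s_5 = 41, s_6 = 2, s_7 = 35, s_8 = 0, s_9 = 19, s_{10} = 10, s_{11} = 7, s_{12} = 6, s_{13} = 21, s_{14} = 26, s_{15} = 43, s_{16} = 18, s_{17} = 25, s_{18} = 12, s_{19} = 23, s_{20} = 42, s_{21} = 33, s_{22} = 30, s_{23} = 29.
The sequence repeats with period 22.
(7518 - 1) mod 22 = 15, so s_{7518} = s_{16} = 18.

18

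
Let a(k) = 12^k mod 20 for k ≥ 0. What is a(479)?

We have a(0) = 1,  a(1) = 12,  a(2) = 4,  a(3) = 8,  a(4) = 16,  a(5) = 12.
Since a(5) = a(1) = 12, the sequence is eventually periodic: after a pre-period of length 1 it cycles with period 4.
For k ≥ 1, a(k) depends only on (k - 1) mod 4. (479 - 1) mod 4 = 2, so a(479) = a(3) = 8.

8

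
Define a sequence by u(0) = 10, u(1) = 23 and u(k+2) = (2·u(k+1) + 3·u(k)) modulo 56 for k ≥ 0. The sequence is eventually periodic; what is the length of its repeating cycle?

24

Computing terms: u(0) = 10, u(1) = 23, u(2) = 20, u(3) = 53, u(4) = 54, u(5) = 43, u(6) = 24, u(7) = 9, u(8) = 34, u(9) = 39, u(10) = 12, u(11) = 29, u(12) = 38, u(13) = 51, u(14) = 48, u(15) = 25, u(16) = 26, u(17) = 15, u(18) = 52, u(19) = 37, u(20) = 6, u(21) = 11, u(22) = 40, u(23) = 1, u(24) = 10, u(25) = 23.
The sequence repeats with period 24.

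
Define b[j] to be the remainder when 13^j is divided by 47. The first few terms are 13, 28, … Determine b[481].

5

We have b[1] = 13,  b[2] = 28,  b[3] = 35,  b[4] = 32,  b[5] = 40,  b[6] = 3,  b[7] = 39,  b[8] = 37,  b[9] = 11,  b[10] = 2,  b[11] = 26,  b[12] = 9,  b[13] = 23,  b[14] = 17,  b[15] = 33,  b[16] = 6,  b[17] = 31,  b[18] = 27,  b[19] = 22,  b[20] = 4,  b[21] = 5,  b[22] = 18,  b[23] = 46,  b[24] = 34,  b[25] = 19,  b[26] = 12,  b[27] = 15,  b[28] = 7,  b[29] = 44,  b[30] = 8,  b[31] = 10,  b[32] = 36,  b[33] = 45,  b[34] = 21,  b[35] = 38,  b[36] = 24,  b[37] = 30,  b[38] = 14,  b[39] = 41,  b[40] = 16,  b[41] = 20,  b[42] = 25,  b[43] = 43,  b[44] = 42,  b[45] = 29,  b[46] = 1,  b[47] = 13.
The sequence repeats with period 46.
So b[481] = b[1 + ((481-1) mod 46)] = b[21] = 5.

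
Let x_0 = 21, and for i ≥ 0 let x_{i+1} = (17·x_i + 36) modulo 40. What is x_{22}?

37

Computing terms: x_0 = 21,  x_1 = 33,  x_2 = 37,  x_3 = 25,  x_4 = 21.
The sequence repeats with period 4.
(22 - 0) mod 4 = 2, so x_{22} = x_2 = 37.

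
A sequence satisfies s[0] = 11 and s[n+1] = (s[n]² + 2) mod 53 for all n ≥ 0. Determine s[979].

We have s[0] = 11,  s[1] = 17,  s[2] = 26,  s[3] = 42,  s[4] = 17.
Since s[4] = s[1] = 17, the sequence is eventually periodic: after a pre-period of length 1 it cycles with period 3.
For n ≥ 1, s[n] depends only on (n - 1) mod 3. (979 - 1) mod 3 = 0, so s[979] = s[1] = 17.

17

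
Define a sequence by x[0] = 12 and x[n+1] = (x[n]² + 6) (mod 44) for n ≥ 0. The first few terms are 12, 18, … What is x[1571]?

Computing terms: x[0] = 12,  x[1] = 18,  x[2] = 22,  x[3] = 6,  x[4] = 42,  x[5] = 10,  x[6] = 18.
Since x[6] = x[1] = 18, the sequence is eventually periodic: after a pre-period of length 1 it cycles with period 5.
For n ≥ 1, x[n] depends only on (n - 1) mod 5. (1571 - 1) mod 5 = 0, so x[1571] = x[1] = 18.

18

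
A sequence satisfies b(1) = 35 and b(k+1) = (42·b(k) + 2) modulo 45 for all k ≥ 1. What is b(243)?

We have b(1) = 35; b(2) = 32; b(3) = 41; b(4) = 14; b(5) = 5; b(6) = 32.
Since b(6) = b(2) = 32, the sequence is eventually periodic: after a pre-period of length 1 it cycles with period 4.
For k ≥ 2, b(k) depends only on (k - 2) mod 4. (243 - 2) mod 4 = 1, so b(243) = b(3) = 41.

41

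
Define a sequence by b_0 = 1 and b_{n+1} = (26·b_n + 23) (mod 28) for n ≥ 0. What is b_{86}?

9

Computing terms: b_0 = 1, b_1 = 21, b_2 = 9, b_3 = 5, b_4 = 13, b_5 = 25, b_6 = 1.
Since b_6 = b_0 = 1, the sequence is periodic with period 6.
(86 - 0) mod 6 = 2, so b_{86} = b_2 = 9.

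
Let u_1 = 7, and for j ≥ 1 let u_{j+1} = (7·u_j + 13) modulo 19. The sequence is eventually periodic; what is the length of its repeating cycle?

Computing terms: u_1 = 7; u_2 = 5; u_3 = 10; u_4 = 7.
The sequence repeats with period 3.

3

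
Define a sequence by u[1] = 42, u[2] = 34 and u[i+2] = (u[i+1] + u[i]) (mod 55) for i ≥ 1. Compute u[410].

3

u[1] = 42,  u[2] = 34,  u[3] = 21,  u[4] = 0,  u[5] = 21,  u[6] = 21,  u[7] = 42,  u[8] = 8,  u[9] = 50,  u[10] = 3,  u[11] = 53,  u[12] = 1,  u[13] = 54,  u[14] = 0,  u[15] = 54,  u[16] = 54,  u[17] = 53,  u[18] = 52,  u[19] = 50,  u[20] = 47,  u[21] = 42,  u[22] = 34.
The sequence repeats with period 20.
(410 - 1) mod 20 = 9, so u[410] = u[10] = 3.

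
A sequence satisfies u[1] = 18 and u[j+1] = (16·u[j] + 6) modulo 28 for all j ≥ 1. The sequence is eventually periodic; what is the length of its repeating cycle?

3

Computing terms: u[1] = 18; u[2] = 14; u[3] = 6; u[4] = 18.
The sequence repeats with period 3.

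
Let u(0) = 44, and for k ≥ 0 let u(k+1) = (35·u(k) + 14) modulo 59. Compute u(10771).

We have u(0) = 44; u(1) = 20; u(2) = 6; u(3) = 47; u(4) = 7; u(5) = 23; u(6) = 52; u(7) = 5; u(8) = 12; u(9) = 21; u(10) = 41; u(11) = 33; u(12) = 48; u(13) = 42; u(14) = 9; u(15) = 34; u(16) = 24; u(17) = 28; u(18) = 50; u(19) = 53; u(20) = 40; u(21) = 57; u(22) = 3; u(23) = 1; u(24) = 49; u(25) = 18; u(26) = 54; u(27) = 16; u(28) = 43; u(29) = 44.
The sequence repeats with period 29.
(10771 - 0) mod 29 = 12, so u(10771) = u(12) = 48.

48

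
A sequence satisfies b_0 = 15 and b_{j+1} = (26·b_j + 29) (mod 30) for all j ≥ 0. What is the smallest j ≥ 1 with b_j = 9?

We have b_0 = 15; b_1 = 29; b_2 = 3; b_3 = 17; b_4 = 21; b_5 = 5; b_6 = 9; b_7 = 23; b_8 = 27; b_9 = 11; b_{10} = 15.
Since b_{10} = b_0 = 15, the sequence is periodic with period 10.
The value 9 first appears (with j ≥ 1) at b_6.

6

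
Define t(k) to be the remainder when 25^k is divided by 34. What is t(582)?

21

Listing terms: t(1) = 25,  t(2) = 13,  t(3) = 19,  t(4) = 33,  t(5) = 9,  t(6) = 21,  t(7) = 15,  t(8) = 1,  t(9) = 25.
The sequence repeats with period 8.
So t(582) = t(1 + ((582-1) mod 8)) = t(6) = 21.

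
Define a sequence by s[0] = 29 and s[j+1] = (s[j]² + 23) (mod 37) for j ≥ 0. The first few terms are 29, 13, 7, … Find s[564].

19

Listing terms: s[0] = 29; s[1] = 13; s[2] = 7; s[3] = 35; s[4] = 27; s[5] = 12; s[6] = 19; s[7] = 14; s[8] = 34; s[9] = 32; s[10] = 11; s[11] = 33; s[12] = 2; s[13] = 27.
Since s[13] = s[4] = 27, the sequence is eventually periodic: after a pre-period of length 4 it cycles with period 9.
For j ≥ 4, s[j] depends only on (j - 4) mod 9. (564 - 4) mod 9 = 2, so s[564] = s[6] = 19.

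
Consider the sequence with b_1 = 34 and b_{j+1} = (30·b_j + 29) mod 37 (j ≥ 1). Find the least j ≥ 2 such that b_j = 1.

10

We have b_1 = 34; b_2 = 13; b_3 = 12; b_4 = 19; b_5 = 7; b_6 = 17; b_7 = 21; b_8 = 30; b_9 = 4; b_{10} = 1; b_{11} = 22; b_{12} = 23; b_{13} = 16; b_{14} = 28; b_{15} = 18; b_{16} = 14; b_{17} = 5; b_{18} = 31; b_{19} = 34.
The sequence repeats with period 18.
The value 1 first appears (with j ≥ 2) at b_{10}.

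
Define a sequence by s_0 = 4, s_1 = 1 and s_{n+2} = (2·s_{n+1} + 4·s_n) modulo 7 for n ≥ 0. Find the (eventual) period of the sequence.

Listing terms: s_0 = 4, s_1 = 1, s_2 = 4, s_3 = 5, s_4 = 5, s_5 = 2, s_6 = 3, s_7 = 0, s_8 = 5, s_9 = 3, s_{10} = 5, s_{11} = 1, s_{12} = 1, s_{13} = 6, s_{14} = 2, s_{15} = 0, s_{16} = 1, s_{17} = 2, s_{18} = 1, s_{19} = 3, s_{20} = 3, s_{21} = 4, s_{22} = 6, s_{23} = 0, s_{24} = 3, s_{25} = 6, s_{26} = 3, s_{27} = 2, s_{28} = 2, s_{29} = 5, s_{30} = 4, s_{31} = 0, s_{32} = 2, s_{33} = 4, s_{34} = 2, s_{35} = 6, s_{36} = 6, s_{37} = 1, s_{38} = 5, s_{39} = 0, s_{40} = 6, s_{41} = 5, s_{42} = 6, s_{43} = 4, s_{44} = 4, s_{45} = 3, s_{46} = 1, s_{47} = 0, s_{48} = 4, s_{49} = 1.
The sequence repeats with period 48.

48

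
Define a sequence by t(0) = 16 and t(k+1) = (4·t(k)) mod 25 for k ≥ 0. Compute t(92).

t(0) = 16; t(1) = 14; t(2) = 6; t(3) = 24; t(4) = 21; t(5) = 9; t(6) = 11; t(7) = 19; t(8) = 1; t(9) = 4; t(10) = 16.
Since t(10) = t(0) = 16, the sequence is periodic with period 10.
(92 - 0) mod 10 = 2, so t(92) = t(2) = 6.

6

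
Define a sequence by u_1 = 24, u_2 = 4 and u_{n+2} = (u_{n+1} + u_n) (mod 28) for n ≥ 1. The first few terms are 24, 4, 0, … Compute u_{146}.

4

Listing terms: u_1 = 24, u_2 = 4, u_3 = 0, u_4 = 4, u_5 = 4, u_6 = 8, u_7 = 12, u_8 = 20, u_9 = 4, u_{10} = 24, u_{11} = 0, u_{12} = 24, u_{13} = 24, u_{14} = 20, u_{15} = 16, u_{16} = 8, u_{17} = 24, u_{18} = 4.
The sequence repeats with period 16.
(146 - 1) mod 16 = 1, so u_{146} = u_2 = 4.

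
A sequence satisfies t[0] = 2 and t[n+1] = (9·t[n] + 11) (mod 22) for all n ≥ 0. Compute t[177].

19

Computing terms: t[0] = 2,  t[1] = 7,  t[2] = 8,  t[3] = 17,  t[4] = 10,  t[5] = 13,  t[6] = 18,  t[7] = 19,  t[8] = 6,  t[9] = 21,  t[10] = 2.
Since t[10] = t[0] = 2, the sequence is periodic with period 10.
So t[177] = t[0 + ((177-0) mod 10)] = t[7] = 19.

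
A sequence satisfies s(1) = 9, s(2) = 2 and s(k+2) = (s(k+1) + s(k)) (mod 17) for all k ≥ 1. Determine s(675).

Computing terms: s(1) = 9,  s(2) = 2,  s(3) = 11,  s(4) = 13,  s(5) = 7,  s(6) = 3,  s(7) = 10,  s(8) = 13,  s(9) = 6,  s(10) = 2,  s(11) = 8,  s(12) = 10,  s(13) = 1,  s(14) = 11,  s(15) = 12,  s(16) = 6,  s(17) = 1,  s(18) = 7,  s(19) = 8,  s(20) = 15,  s(21) = 6,  s(22) = 4,  s(23) = 10,  s(24) = 14,  s(25) = 7,  s(26) = 4,  s(27) = 11,  s(28) = 15,  s(29) = 9,  s(30) = 7,  s(31) = 16,  s(32) = 6,  s(33) = 5,  s(34) = 11,  s(35) = 16,  s(36) = 10,  s(37) = 9,  s(38) = 2.
Since (s(37), s(38)) = (s(1), s(2)) = (9, 2) (two consecutive terms determine the rest), the sequence is periodic with period 36.
So s(675) = s(1 + ((675-1) mod 36)) = s(27) = 11.

11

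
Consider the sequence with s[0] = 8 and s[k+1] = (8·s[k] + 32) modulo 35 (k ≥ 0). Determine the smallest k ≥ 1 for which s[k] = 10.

Computing terms: s[0] = 8; s[1] = 26; s[2] = 30; s[3] = 27; s[4] = 3; s[5] = 21; s[6] = 25; s[7] = 22; s[8] = 33; s[9] = 16; s[10] = 20; s[11] = 17; s[12] = 28; s[13] = 11; s[14] = 15; s[15] = 12; s[16] = 23; s[17] = 6; s[18] = 10; s[19] = 7; s[20] = 18; s[21] = 1; s[22] = 5; s[23] = 2; s[24] = 13; s[25] = 31; s[26] = 0; s[27] = 32; s[28] = 8.
The sequence repeats with period 28.
The value 10 first appears (with k ≥ 1) at s[18].

18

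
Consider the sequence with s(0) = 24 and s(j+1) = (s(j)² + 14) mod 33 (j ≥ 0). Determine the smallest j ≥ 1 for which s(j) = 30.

We have s(0) = 24; s(1) = 29; s(2) = 30; s(3) = 23; s(4) = 15; s(5) = 8; s(6) = 12; s(7) = 26; s(8) = 30.
Since s(8) = s(2) = 30, the sequence is eventually periodic: after a pre-period of length 2 it cycles with period 6.
The value 30 first appears (with j ≥ 1) at s(2).

2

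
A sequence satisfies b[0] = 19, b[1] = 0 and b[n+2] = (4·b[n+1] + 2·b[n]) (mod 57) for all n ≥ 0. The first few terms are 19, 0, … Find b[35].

Computing terms: b[0] = 19, b[1] = 0, b[2] = 38, b[3] = 38, b[4] = 0, b[5] = 19, b[6] = 19, b[7] = 0.
Since (b[6], b[7]) = (b[0], b[1]) = (19, 0) (two consecutive terms determine the rest), the sequence is periodic with period 6.
(35 - 0) mod 6 = 5, so b[35] = b[5] = 19.

19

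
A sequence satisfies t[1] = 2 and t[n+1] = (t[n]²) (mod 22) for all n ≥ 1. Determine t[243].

16

t[1] = 2; t[2] = 4; t[3] = 16; t[4] = 14; t[5] = 20; t[6] = 4.
Since t[6] = t[2] = 4, the sequence is eventually periodic: after a pre-period of length 1 it cycles with period 4.
For n ≥ 2, t[n] depends only on (n - 2) mod 4. (243 - 2) mod 4 = 1, so t[243] = t[3] = 16.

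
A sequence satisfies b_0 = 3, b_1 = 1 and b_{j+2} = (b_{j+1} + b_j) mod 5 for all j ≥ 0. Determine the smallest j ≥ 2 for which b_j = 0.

3

We have b_0 = 3,  b_1 = 1,  b_2 = 4,  b_3 = 0,  b_4 = 4,  b_5 = 4,  b_6 = 3,  b_7 = 2,  b_8 = 0,  b_9 = 2,  b_{10} = 2,  b_{11} = 4,  b_{12} = 1,  b_{13} = 0,  b_{14} = 1,  b_{15} = 1,  b_{16} = 2,  b_{17} = 3,  b_{18} = 0,  b_{19} = 3,  b_{20} = 3,  b_{21} = 1.
The sequence repeats with period 20.
The value 0 first appears (with j ≥ 2) at b_3.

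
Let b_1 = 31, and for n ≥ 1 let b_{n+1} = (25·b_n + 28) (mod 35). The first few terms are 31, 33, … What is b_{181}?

Listing terms: b_1 = 31; b_2 = 33; b_3 = 13; b_4 = 3; b_5 = 33.
Since b_5 = b_2 = 33, the sequence is eventually periodic: after a pre-period of length 1 it cycles with period 3.
For n ≥ 2, b_n depends only on (n - 2) mod 3. (181 - 2) mod 3 = 2, so b_{181} = b_4 = 3.

3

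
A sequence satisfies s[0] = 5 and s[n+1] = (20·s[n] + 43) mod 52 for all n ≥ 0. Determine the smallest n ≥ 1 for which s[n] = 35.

10

Listing terms: s[0] = 5, s[1] = 39, s[2] = 43, s[3] = 19, s[4] = 7, s[5] = 27, s[6] = 11, s[7] = 3, s[8] = 51, s[9] = 23, s[10] = 35, s[11] = 15, s[12] = 31, s[13] = 39.
Since s[13] = s[1] = 39, the sequence is eventually periodic: after a pre-period of length 1 it cycles with period 12.
The value 35 first appears (with n ≥ 1) at s[10].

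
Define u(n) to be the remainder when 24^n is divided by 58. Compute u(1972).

Computing terms: u(1) = 24; u(2) = 54; u(3) = 20; u(4) = 16; u(5) = 36; u(6) = 52; u(7) = 30; u(8) = 24.
The sequence repeats with period 7.
(1972 - 1) mod 7 = 4, so u(1972) = u(5) = 36.

36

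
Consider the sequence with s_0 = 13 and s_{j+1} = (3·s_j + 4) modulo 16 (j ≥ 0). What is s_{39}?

We have s_0 = 13; s_1 = 11; s_2 = 5; s_3 = 3; s_4 = 13.
Since s_4 = s_0 = 13, the sequence is periodic with period 4.
(39 - 0) mod 4 = 3, so s_{39} = s_3 = 3.

3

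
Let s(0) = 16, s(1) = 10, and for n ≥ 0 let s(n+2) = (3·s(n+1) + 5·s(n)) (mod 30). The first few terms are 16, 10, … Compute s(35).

20

Computing terms: s(0) = 16; s(1) = 10; s(2) = 20; s(3) = 20; s(4) = 10; s(5) = 10; s(6) = 20.
Since (s(5), s(6)) = (s(1), s(2)) = (10, 20) (two consecutive terms determine the rest), the sequence is eventually periodic: after a pre-period of length 1 it cycles with period 4.
For n ≥ 1, s(n) depends only on (n - 1) mod 4. (35 - 1) mod 4 = 2, so s(35) = s(3) = 20.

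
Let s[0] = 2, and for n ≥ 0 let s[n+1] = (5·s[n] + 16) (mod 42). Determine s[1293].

Listing terms: s[0] = 2,  s[1] = 26,  s[2] = 20,  s[3] = 32,  s[4] = 8,  s[5] = 14,  s[6] = 2.
Since s[6] = s[0] = 2, the sequence is periodic with period 6.
So s[1293] = s[0 + ((1293-0) mod 6)] = s[3] = 32.

32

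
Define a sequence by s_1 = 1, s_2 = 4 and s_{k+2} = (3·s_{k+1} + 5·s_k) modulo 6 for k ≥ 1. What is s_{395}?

s_1 = 1,  s_2 = 4,  s_3 = 5,  s_4 = 5,  s_5 = 4,  s_6 = 1,  s_7 = 5,  s_8 = 2,  s_9 = 1,  s_{10} = 1,  s_{11} = 2,  s_{12} = 5,  s_{13} = 1,  s_{14} = 4.
Since (s_{13}, s_{14}) = (s_1, s_2) = (1, 4) (two consecutive terms determine the rest), the sequence is periodic with period 12.
(395 - 1) mod 12 = 10, so s_{395} = s_{11} = 2.

2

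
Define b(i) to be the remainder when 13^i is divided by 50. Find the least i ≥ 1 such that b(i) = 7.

15

b(0) = 1, b(1) = 13, b(2) = 19, b(3) = 47, b(4) = 11, b(5) = 43, b(6) = 9, b(7) = 17, b(8) = 21, b(9) = 23, b(10) = 49, b(11) = 37, b(12) = 31, b(13) = 3, b(14) = 39, b(15) = 7, b(16) = 41, b(17) = 33, b(18) = 29, b(19) = 27, b(20) = 1.
The sequence repeats with period 20.
The value 7 first appears (with i ≥ 1) at b(15).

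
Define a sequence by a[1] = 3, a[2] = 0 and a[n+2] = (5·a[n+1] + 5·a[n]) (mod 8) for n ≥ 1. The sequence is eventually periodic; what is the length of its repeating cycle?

12

We have a[1] = 3; a[2] = 0; a[3] = 7; a[4] = 3; a[5] = 2; a[6] = 1; a[7] = 7; a[8] = 0; a[9] = 3; a[10] = 7; a[11] = 2; a[12] = 5; a[13] = 3; a[14] = 0.
Since (a[13], a[14]) = (a[1], a[2]) = (3, 0) (two consecutive terms determine the rest), the sequence is periodic with period 12.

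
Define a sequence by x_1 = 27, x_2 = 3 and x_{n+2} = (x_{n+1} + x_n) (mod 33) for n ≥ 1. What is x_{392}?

3

We have x_1 = 27, x_2 = 3, x_3 = 30, x_4 = 0, x_5 = 30, x_6 = 30, x_7 = 27, x_8 = 24, x_9 = 18, x_{10} = 9, x_{11} = 27, x_{12} = 3.
Since (x_{11}, x_{12}) = (x_1, x_2) = (27, 3) (two consecutive terms determine the rest), the sequence is periodic with period 10.
So x_{392} = x_{1 + ((392-1) mod 10)} = x_2 = 3.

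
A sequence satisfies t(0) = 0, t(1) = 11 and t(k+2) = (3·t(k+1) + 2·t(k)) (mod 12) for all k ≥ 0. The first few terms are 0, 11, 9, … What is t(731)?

t(0) = 0; t(1) = 11; t(2) = 9; t(3) = 1; t(4) = 9; t(5) = 5; t(6) = 9; t(7) = 1.
Since (t(6), t(7)) = (t(2), t(3)) = (9, 1) (two consecutive terms determine the rest), the sequence is eventually periodic: after a pre-period of length 2 it cycles with period 4.
For k ≥ 2, t(k) depends only on (k - 2) mod 4. (731 - 2) mod 4 = 1, so t(731) = t(3) = 1.

1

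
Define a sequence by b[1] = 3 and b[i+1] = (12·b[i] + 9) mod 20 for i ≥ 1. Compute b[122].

Computing terms: b[1] = 3; b[2] = 5; b[3] = 9; b[4] = 17; b[5] = 13; b[6] = 5.
Since b[6] = b[2] = 5, the sequence is eventually periodic: after a pre-period of length 1 it cycles with period 4.
For i ≥ 2, b[i] depends only on (i - 2) mod 4. (122 - 2) mod 4 = 0, so b[122] = b[2] = 5.

5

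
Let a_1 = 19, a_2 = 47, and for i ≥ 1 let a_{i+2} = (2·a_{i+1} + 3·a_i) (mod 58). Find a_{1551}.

We have a_1 = 19,  a_2 = 47,  a_3 = 35,  a_4 = 37,  a_5 = 5,  a_6 = 5,  a_7 = 25,  a_8 = 7,  a_9 = 31,  a_{10} = 25,  a_{11} = 27,  a_{12} = 13,  a_{13} = 49,  a_{14} = 21,  a_{15} = 15,  a_{16} = 35,  a_{17} = 57,  a_{18} = 45,  a_{19} = 29,  a_{20} = 19,  a_{21} = 9,  a_{22} = 17,  a_{23} = 3,  a_{24} = 57,  a_{25} = 7,  a_{26} = 11,  a_{27} = 43,  a_{28} = 3,  a_{29} = 19,  a_{30} = 47.
The sequence repeats with period 28.
So a_{1551} = a_{1 + ((1551-1) mod 28)} = a_{11} = 27.

27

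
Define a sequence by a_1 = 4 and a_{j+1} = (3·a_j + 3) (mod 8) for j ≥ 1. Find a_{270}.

We have a_1 = 4, a_2 = 7, a_3 = 0, a_4 = 3, a_5 = 4.
Since a_5 = a_1 = 4, the sequence is periodic with period 4.
So a_{270} = a_{1 + ((270-1) mod 4)} = a_2 = 7.

7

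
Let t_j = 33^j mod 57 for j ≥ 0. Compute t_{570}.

Listing terms: t_0 = 1, t_1 = 33, t_2 = 6, t_3 = 27, t_4 = 36, t_5 = 48, t_6 = 45, t_7 = 3, t_8 = 42, t_9 = 18, t_{10} = 24, t_{11} = 51, t_{12} = 30, t_{13} = 21, t_{14} = 9, t_{15} = 12, t_{16} = 54, t_{17} = 15, t_{18} = 39, t_{19} = 33.
Since t_{19} = t_1 = 33, the sequence is eventually periodic: after a pre-period of length 1 it cycles with period 18.
For j ≥ 1, t_j depends only on (j - 1) mod 18. (570 - 1) mod 18 = 11, so t_{570} = t_{12} = 30.

30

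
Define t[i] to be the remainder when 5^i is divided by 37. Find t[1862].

t[0] = 1,  t[1] = 5,  t[2] = 25,  t[3] = 14,  t[4] = 33,  t[5] = 17,  t[6] = 11,  t[7] = 18,  t[8] = 16,  t[9] = 6,  t[10] = 30,  t[11] = 2,  t[12] = 10,  t[13] = 13,  t[14] = 28,  t[15] = 29,  t[16] = 34,  t[17] = 22,  t[18] = 36,  t[19] = 32,  t[20] = 12,  t[21] = 23,  t[22] = 4,  t[23] = 20,  t[24] = 26,  t[25] = 19,  t[26] = 21,  t[27] = 31,  t[28] = 7,  t[29] = 35,  t[30] = 27,  t[31] = 24,  t[32] = 9,  t[33] = 8,  t[34] = 3,  t[35] = 15,  t[36] = 1.
The sequence repeats with period 36.
(1862 - 0) mod 36 = 26, so t[1862] = t[26] = 21.

21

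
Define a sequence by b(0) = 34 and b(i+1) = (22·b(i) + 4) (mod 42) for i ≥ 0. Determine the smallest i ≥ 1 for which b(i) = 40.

12

b(0) = 34, b(1) = 38, b(2) = 0, b(3) = 4, b(4) = 8, b(5) = 12, b(6) = 16, b(7) = 20, b(8) = 24, b(9) = 28, b(10) = 32, b(11) = 36, b(12) = 40, b(13) = 2, b(14) = 6, b(15) = 10, b(16) = 14, b(17) = 18, b(18) = 22, b(19) = 26, b(20) = 30, b(21) = 34.
Since b(21) = b(0) = 34, the sequence is periodic with period 21.
The value 40 first appears (with i ≥ 1) at b(12).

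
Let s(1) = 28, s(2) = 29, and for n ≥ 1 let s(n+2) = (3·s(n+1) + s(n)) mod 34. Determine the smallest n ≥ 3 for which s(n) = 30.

16

We have s(1) = 28, s(2) = 29, s(3) = 13, s(4) = 0, s(5) = 13, s(6) = 5, s(7) = 28, s(8) = 21, s(9) = 23, s(10) = 22, s(11) = 21, s(12) = 17, s(13) = 4, s(14) = 29, s(15) = 23, s(16) = 30, s(17) = 11, s(18) = 29, s(19) = 30, s(20) = 17, s(21) = 13, s(22) = 22, s(23) = 11, s(24) = 21, s(25) = 6, s(26) = 5, s(27) = 21, s(28) = 0, s(29) = 21, s(30) = 29, s(31) = 6, s(32) = 13, s(33) = 11, s(34) = 12, s(35) = 13, s(36) = 17, s(37) = 30, s(38) = 5, s(39) = 11, s(40) = 4, s(41) = 23, s(42) = 5, s(43) = 4, s(44) = 17, s(45) = 21, s(46) = 12, s(47) = 23, s(48) = 13, s(49) = 28, s(50) = 29.
The sequence repeats with period 48.
The value 30 first appears (with n ≥ 3) at s(16).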